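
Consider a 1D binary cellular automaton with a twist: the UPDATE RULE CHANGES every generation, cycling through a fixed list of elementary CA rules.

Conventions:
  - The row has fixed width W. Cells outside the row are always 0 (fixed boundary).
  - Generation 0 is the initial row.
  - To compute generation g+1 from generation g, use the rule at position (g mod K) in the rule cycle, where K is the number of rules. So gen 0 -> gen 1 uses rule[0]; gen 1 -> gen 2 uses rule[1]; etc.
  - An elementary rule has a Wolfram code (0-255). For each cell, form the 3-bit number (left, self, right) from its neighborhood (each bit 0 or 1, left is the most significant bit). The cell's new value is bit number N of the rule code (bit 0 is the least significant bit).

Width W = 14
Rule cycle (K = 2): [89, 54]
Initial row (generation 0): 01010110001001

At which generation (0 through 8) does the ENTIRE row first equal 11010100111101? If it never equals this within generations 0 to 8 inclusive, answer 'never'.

Answer: never

Derivation:
Gen 0: 01010110001001
Gen 1 (rule 89): 00000111100100
Gen 2 (rule 54): 00001000011110
Gen 3 (rule 89): 11100111010011
Gen 4 (rule 54): 00011000111100
Gen 5 (rule 89): 11011110100111
Gen 6 (rule 54): 00100001111000
Gen 7 (rule 89): 10011101001111
Gen 8 (rule 54): 11100011110000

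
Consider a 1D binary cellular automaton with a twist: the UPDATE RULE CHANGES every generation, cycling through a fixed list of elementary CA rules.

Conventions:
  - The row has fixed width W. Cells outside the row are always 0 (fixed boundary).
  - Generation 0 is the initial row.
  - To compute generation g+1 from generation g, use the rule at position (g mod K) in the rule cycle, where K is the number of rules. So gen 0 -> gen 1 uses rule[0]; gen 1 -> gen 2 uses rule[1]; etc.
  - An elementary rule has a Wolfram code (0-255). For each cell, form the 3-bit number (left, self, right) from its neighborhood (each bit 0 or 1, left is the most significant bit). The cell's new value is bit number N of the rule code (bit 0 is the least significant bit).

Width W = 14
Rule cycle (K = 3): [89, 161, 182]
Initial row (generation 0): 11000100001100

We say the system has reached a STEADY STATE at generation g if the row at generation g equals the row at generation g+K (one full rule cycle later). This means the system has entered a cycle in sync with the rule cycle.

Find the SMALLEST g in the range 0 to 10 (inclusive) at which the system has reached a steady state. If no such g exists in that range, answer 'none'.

Gen 0: 11000100001100
Gen 1 (rule 89): 11110011101111
Gen 2 (rule 161): 01100001010110
Gen 3 (rule 182): 10010011111001
Gen 4 (rule 89): 01001010001100
Gen 5 (rule 161): 00000100100001
Gen 6 (rule 182): 00001111110011
Gen 7 (rule 89): 11101000011011
Gen 8 (rule 161): 01010011000100
Gen 9 (rule 182): 11111100101110
Gen 10 (rule 89): 10000110001011
Gen 11 (rule 161): 00110000100100
Gen 12 (rule 182): 01001001111110
Gen 13 (rule 89): 00100101000011

Answer: none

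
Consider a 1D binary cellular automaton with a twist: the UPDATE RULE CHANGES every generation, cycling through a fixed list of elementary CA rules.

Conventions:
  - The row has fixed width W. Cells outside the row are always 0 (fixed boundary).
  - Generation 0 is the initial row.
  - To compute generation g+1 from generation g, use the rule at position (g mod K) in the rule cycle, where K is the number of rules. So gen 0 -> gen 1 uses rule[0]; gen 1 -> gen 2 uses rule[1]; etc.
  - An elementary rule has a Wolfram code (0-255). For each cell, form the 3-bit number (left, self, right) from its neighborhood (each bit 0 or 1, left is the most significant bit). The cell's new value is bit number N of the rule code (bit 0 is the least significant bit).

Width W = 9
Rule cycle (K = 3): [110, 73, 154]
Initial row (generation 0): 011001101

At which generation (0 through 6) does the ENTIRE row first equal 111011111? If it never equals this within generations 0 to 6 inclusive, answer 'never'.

Gen 0: 011001101
Gen 1 (rule 110): 111011111
Gen 2 (rule 73): 101010001
Gen 3 (rule 154): 000001010
Gen 4 (rule 110): 000011110
Gen 5 (rule 73): 111010010
Gen 6 (rule 154): 110001101

Answer: 1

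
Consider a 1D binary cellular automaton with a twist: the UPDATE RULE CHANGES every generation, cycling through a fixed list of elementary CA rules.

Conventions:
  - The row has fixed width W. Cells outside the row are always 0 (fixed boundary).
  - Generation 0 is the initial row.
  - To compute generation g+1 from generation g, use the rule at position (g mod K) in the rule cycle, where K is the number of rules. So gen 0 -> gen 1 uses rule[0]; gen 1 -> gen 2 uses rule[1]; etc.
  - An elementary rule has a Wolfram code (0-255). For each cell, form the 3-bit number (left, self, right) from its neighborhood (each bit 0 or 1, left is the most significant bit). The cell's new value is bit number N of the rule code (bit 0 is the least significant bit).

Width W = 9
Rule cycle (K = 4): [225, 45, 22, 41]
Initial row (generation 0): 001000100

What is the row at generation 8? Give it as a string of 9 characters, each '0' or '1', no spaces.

Answer: 001111100

Derivation:
Gen 0: 001000100
Gen 1 (rule 225): 100010001
Gen 2 (rule 45): 101010101
Gen 3 (rule 22): 101010101
Gen 4 (rule 41): 010101010
Gen 5 (rule 225): 001010100
Gen 6 (rule 45): 101111101
Gen 7 (rule 22): 100000001
Gen 8 (rule 41): 001111100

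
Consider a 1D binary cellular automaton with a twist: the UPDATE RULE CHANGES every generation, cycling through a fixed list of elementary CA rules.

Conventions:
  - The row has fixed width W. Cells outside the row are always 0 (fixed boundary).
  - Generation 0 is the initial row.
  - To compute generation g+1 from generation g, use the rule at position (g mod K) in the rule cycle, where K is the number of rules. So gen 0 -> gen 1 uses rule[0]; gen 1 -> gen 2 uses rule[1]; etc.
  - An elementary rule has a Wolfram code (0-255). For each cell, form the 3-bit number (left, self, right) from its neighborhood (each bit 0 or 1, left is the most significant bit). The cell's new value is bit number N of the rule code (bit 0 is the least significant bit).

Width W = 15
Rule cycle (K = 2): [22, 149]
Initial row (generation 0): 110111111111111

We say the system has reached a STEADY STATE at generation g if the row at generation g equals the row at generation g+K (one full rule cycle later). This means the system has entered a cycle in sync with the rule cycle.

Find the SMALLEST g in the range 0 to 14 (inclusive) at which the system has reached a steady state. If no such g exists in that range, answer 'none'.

Answer: 1

Derivation:
Gen 0: 110111111111111
Gen 1 (rule 22): 000000000000000
Gen 2 (rule 149): 111111111111111
Gen 3 (rule 22): 000000000000000
Gen 4 (rule 149): 111111111111111
Gen 5 (rule 22): 000000000000000
Gen 6 (rule 149): 111111111111111
Gen 7 (rule 22): 000000000000000
Gen 8 (rule 149): 111111111111111
Gen 9 (rule 22): 000000000000000
Gen 10 (rule 149): 111111111111111
Gen 11 (rule 22): 000000000000000
Gen 12 (rule 149): 111111111111111
Gen 13 (rule 22): 000000000000000
Gen 14 (rule 149): 111111111111111
Gen 15 (rule 22): 000000000000000
Gen 16 (rule 149): 111111111111111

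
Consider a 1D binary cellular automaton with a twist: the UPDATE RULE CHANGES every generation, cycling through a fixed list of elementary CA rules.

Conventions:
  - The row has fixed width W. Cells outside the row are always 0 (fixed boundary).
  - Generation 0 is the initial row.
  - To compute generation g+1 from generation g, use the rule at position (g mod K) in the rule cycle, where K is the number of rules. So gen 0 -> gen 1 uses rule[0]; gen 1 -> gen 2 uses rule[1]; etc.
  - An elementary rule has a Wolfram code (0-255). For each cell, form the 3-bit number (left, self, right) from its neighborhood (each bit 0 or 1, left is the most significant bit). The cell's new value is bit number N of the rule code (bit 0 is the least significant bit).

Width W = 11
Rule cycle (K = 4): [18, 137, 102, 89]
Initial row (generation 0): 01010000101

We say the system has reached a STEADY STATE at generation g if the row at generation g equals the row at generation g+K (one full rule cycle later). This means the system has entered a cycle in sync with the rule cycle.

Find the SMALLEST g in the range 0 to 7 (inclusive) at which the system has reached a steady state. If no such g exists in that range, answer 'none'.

Answer: none

Derivation:
Gen 0: 01010000101
Gen 1 (rule 18): 10001001000
Gen 2 (rule 137): 00100000011
Gen 3 (rule 102): 01100000101
Gen 4 (rule 89): 01111110000
Gen 5 (rule 18): 10000001000
Gen 6 (rule 137): 00111100011
Gen 7 (rule 102): 01000100101
Gen 8 (rule 89): 00110010000
Gen 9 (rule 18): 01001101000
Gen 10 (rule 137): 00001000011
Gen 11 (rule 102): 00011000101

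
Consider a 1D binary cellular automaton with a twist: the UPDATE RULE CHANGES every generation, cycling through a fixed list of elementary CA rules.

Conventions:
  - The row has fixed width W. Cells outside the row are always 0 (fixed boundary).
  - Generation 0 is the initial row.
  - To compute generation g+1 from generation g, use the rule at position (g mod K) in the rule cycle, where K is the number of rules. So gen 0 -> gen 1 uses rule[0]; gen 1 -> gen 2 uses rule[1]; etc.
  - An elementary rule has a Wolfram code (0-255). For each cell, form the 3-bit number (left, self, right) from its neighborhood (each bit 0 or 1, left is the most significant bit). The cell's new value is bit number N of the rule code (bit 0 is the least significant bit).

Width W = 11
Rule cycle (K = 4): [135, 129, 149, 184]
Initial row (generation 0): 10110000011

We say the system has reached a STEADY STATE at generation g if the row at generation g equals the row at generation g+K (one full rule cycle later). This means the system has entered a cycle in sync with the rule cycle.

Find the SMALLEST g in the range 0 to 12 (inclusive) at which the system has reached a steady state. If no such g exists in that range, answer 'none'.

Answer: none

Derivation:
Gen 0: 10110000011
Gen 1 (rule 135): 10000111100
Gen 2 (rule 129): 00110011001
Gen 3 (rule 149): 10001000101
Gen 4 (rule 184): 01000100010
Gen 5 (rule 135): 11011101110
Gen 6 (rule 129): 00001000100
Gen 7 (rule 149): 11101110111
Gen 8 (rule 184): 11011101110
Gen 9 (rule 135): 00001000100
Gen 10 (rule 129): 11100010001
Gen 11 (rule 149): 01011011101
Gen 12 (rule 184): 00110111010
Gen 13 (rule 135): 11000010010
Gen 14 (rule 129): 00011000000
Gen 15 (rule 149): 11000111111
Gen 16 (rule 184): 10100111110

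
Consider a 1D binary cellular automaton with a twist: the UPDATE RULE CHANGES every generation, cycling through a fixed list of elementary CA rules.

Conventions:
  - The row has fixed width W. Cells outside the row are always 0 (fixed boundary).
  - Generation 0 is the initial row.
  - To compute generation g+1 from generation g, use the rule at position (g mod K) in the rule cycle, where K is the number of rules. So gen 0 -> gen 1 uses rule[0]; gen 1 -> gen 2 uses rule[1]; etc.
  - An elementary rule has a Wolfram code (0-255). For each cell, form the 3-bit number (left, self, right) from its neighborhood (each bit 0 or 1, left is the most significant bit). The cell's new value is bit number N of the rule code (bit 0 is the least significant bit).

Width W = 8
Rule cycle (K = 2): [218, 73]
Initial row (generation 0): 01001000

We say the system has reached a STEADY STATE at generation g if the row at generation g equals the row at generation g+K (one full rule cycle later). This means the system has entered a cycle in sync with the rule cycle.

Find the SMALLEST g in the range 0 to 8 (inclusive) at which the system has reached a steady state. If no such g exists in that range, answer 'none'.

Answer: none

Derivation:
Gen 0: 01001000
Gen 1 (rule 218): 10110100
Gen 2 (rule 73): 00110001
Gen 3 (rule 218): 01111010
Gen 4 (rule 73): 01001000
Gen 5 (rule 218): 10110100
Gen 6 (rule 73): 00110001
Gen 7 (rule 218): 01111010
Gen 8 (rule 73): 01001000
Gen 9 (rule 218): 10110100
Gen 10 (rule 73): 00110001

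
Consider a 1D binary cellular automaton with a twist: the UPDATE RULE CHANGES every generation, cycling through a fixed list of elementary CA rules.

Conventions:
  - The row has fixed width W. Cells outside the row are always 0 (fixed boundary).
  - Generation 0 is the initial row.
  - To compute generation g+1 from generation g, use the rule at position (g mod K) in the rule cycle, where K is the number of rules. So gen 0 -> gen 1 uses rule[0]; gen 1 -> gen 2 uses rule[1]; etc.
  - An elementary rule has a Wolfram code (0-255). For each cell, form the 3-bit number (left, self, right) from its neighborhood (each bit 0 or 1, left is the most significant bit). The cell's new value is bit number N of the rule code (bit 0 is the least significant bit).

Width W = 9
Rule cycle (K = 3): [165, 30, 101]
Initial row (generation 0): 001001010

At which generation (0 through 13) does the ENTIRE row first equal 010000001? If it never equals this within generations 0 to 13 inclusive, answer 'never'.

Answer: 13

Derivation:
Gen 0: 001001010
Gen 1 (rule 165): 101001110
Gen 2 (rule 30): 101111001
Gen 3 (rule 101): 110001001
Gen 4 (rule 165): 000101001
Gen 5 (rule 30): 001101111
Gen 6 (rule 101): 100110001
Gen 7 (rule 165): 100000101
Gen 8 (rule 30): 110001101
Gen 9 (rule 101): 010100111
Gen 10 (rule 165): 011100010
Gen 11 (rule 30): 110010111
Gen 12 (rule 101): 010011001
Gen 13 (rule 165): 010000001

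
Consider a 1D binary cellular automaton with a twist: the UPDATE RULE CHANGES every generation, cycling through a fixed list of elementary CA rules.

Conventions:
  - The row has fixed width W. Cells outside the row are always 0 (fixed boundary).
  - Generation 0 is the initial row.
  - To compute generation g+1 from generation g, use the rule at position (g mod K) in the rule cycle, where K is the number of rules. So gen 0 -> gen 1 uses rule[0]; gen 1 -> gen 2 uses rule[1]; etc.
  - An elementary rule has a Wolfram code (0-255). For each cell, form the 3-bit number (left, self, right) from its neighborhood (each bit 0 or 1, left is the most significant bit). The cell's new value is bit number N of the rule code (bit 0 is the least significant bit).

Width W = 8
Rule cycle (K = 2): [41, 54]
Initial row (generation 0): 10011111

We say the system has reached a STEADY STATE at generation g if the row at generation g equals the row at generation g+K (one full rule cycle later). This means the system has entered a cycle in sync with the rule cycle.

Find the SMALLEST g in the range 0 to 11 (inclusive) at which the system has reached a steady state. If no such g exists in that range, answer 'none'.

Gen 0: 10011111
Gen 1 (rule 41): 00010000
Gen 2 (rule 54): 00111000
Gen 3 (rule 41): 10100011
Gen 4 (rule 54): 11110100
Gen 5 (rule 41): 10001001
Gen 6 (rule 54): 11011111
Gen 7 (rule 41): 10110000
Gen 8 (rule 54): 11001000
Gen 9 (rule 41): 10000011
Gen 10 (rule 54): 11000100
Gen 11 (rule 41): 10010001
Gen 12 (rule 54): 11111011
Gen 13 (rule 41): 10000110

Answer: none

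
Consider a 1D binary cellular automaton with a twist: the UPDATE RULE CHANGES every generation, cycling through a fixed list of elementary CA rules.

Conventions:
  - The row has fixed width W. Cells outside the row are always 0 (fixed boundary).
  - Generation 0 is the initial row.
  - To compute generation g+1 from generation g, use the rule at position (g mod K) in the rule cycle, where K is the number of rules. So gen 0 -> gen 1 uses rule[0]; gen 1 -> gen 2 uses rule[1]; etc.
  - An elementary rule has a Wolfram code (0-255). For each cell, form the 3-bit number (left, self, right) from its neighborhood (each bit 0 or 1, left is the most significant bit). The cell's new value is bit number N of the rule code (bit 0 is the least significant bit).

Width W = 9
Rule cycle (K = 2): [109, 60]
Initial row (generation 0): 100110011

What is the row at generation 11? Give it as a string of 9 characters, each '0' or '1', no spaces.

Gen 0: 100110011
Gen 1 (rule 109): 100110011
Gen 2 (rule 60): 110101010
Gen 3 (rule 109): 111111110
Gen 4 (rule 60): 100000001
Gen 5 (rule 109): 101111101
Gen 6 (rule 60): 111000011
Gen 7 (rule 109): 101011011
Gen 8 (rule 60): 111110110
Gen 9 (rule 109): 100011110
Gen 10 (rule 60): 110010001
Gen 11 (rule 109): 110010101

Answer: 110010101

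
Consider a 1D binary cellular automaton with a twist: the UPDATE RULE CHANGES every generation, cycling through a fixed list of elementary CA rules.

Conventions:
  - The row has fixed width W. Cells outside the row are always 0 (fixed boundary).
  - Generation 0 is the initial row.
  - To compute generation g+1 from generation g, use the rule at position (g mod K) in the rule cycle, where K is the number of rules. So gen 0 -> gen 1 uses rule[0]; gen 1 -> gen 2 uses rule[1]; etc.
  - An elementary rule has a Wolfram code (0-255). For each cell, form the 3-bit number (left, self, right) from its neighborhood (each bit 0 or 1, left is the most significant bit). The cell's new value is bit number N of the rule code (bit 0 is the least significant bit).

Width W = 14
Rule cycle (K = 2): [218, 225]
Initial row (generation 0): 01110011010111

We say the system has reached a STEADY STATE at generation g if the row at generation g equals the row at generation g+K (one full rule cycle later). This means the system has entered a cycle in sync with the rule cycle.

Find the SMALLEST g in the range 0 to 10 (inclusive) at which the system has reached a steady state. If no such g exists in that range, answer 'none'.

Gen 0: 01110011010111
Gen 1 (rule 218): 11111111000111
Gen 2 (rule 225): 01111111010011
Gen 3 (rule 218): 11111111001111
Gen 4 (rule 225): 01111111000111
Gen 5 (rule 218): 11111111101111
Gen 6 (rule 225): 01111111110111
Gen 7 (rule 218): 11111111110111
Gen 8 (rule 225): 01111111111011
Gen 9 (rule 218): 11111111111011
Gen 10 (rule 225): 01111111111101
Gen 11 (rule 218): 11111111111100
Gen 12 (rule 225): 01111111111101

Answer: 10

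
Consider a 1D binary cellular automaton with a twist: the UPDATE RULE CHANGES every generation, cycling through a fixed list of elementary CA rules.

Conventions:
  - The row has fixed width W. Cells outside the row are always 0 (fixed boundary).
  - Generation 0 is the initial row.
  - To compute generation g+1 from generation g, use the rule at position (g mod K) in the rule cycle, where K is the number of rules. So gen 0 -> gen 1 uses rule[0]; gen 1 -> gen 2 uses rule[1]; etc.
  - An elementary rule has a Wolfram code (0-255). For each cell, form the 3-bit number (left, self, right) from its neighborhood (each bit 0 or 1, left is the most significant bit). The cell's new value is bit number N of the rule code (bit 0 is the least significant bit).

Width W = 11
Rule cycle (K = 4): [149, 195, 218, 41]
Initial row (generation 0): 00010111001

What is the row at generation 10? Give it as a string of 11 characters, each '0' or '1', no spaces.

Gen 0: 00010111001
Gen 1 (rule 149): 11010010101
Gen 2 (rule 195): 01000100000
Gen 3 (rule 218): 10101010000
Gen 4 (rule 41): 01010100111
Gen 5 (rule 149): 01010110010
Gen 6 (rule 195): 10000010100
Gen 7 (rule 218): 01000100010
Gen 8 (rule 41): 00010001000
Gen 9 (rule 149): 11011101111
Gen 10 (rule 195): 01001100111

Answer: 01001100111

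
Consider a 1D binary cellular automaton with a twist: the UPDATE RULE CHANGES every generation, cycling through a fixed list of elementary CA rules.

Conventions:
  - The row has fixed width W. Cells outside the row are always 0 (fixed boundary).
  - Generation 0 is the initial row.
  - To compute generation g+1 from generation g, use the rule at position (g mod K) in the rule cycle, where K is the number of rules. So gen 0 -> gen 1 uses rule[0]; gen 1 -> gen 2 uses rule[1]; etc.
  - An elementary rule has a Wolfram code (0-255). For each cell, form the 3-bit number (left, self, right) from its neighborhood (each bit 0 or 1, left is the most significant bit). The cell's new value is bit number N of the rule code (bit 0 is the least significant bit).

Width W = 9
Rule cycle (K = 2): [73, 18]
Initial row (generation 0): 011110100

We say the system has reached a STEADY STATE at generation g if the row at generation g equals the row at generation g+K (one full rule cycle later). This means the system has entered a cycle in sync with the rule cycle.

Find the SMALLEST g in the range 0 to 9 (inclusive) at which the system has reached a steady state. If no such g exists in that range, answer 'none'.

Gen 0: 011110100
Gen 1 (rule 73): 010010001
Gen 2 (rule 18): 101101010
Gen 3 (rule 73): 001100000
Gen 4 (rule 18): 010010000
Gen 5 (rule 73): 000000111
Gen 6 (rule 18): 000001000
Gen 7 (rule 73): 111100011
Gen 8 (rule 18): 000010100
Gen 9 (rule 73): 111000001
Gen 10 (rule 18): 000100010
Gen 11 (rule 73): 110001000

Answer: none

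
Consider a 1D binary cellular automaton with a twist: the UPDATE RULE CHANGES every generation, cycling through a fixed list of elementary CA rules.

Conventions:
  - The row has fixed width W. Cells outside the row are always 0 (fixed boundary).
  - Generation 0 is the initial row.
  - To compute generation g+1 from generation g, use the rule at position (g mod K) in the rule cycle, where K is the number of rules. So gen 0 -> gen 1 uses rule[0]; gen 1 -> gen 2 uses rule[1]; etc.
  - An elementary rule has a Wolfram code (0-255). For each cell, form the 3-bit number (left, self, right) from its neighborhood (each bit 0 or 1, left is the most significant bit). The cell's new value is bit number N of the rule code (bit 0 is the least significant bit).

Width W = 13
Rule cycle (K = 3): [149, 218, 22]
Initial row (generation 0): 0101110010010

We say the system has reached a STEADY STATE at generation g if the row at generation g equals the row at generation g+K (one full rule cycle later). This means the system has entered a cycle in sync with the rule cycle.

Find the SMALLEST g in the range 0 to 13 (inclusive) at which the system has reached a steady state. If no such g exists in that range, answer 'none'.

Answer: 6

Derivation:
Gen 0: 0101110010010
Gen 1 (rule 149): 0100101011011
Gen 2 (rule 218): 1011000011011
Gen 3 (rule 22): 1000100100000
Gen 4 (rule 149): 1110110111111
Gen 5 (rule 218): 1110110111111
Gen 6 (rule 22): 0000000000000
Gen 7 (rule 149): 1111111111111
Gen 8 (rule 218): 1111111111111
Gen 9 (rule 22): 0000000000000
Gen 10 (rule 149): 1111111111111
Gen 11 (rule 218): 1111111111111
Gen 12 (rule 22): 0000000000000
Gen 13 (rule 149): 1111111111111
Gen 14 (rule 218): 1111111111111
Gen 15 (rule 22): 0000000000000
Gen 16 (rule 149): 1111111111111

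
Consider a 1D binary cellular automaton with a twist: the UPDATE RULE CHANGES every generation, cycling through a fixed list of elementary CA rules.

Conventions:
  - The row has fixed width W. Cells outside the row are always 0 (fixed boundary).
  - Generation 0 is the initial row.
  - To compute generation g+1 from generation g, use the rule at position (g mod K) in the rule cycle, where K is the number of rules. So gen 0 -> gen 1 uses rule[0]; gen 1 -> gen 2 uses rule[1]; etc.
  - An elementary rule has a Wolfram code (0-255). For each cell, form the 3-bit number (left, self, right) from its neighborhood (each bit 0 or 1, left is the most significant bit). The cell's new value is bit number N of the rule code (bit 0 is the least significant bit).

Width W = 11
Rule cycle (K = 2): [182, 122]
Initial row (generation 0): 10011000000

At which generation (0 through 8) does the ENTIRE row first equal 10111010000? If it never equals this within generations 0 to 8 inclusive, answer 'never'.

Gen 0: 10011000000
Gen 1 (rule 182): 11100100000
Gen 2 (rule 122): 10111010000
Gen 3 (rule 182): 11010111000
Gen 4 (rule 122): 11101101100
Gen 5 (rule 182): 01010010010
Gen 6 (rule 122): 10101101101
Gen 7 (rule 182): 11110010011
Gen 8 (rule 122): 10011101111

Answer: 2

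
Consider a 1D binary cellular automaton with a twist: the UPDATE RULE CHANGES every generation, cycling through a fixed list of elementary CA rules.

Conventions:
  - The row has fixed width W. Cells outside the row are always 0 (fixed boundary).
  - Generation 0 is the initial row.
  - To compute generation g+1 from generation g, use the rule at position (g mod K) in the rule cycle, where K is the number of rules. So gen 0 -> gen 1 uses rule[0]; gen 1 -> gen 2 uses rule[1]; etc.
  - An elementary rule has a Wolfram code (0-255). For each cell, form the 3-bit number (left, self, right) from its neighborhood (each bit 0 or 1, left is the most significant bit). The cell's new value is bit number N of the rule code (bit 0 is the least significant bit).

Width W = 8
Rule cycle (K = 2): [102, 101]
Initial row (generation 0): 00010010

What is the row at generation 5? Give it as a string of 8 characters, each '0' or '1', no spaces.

Gen 0: 00010010
Gen 1 (rule 102): 00110110
Gen 2 (rule 101): 10011010
Gen 3 (rule 102): 10101110
Gen 4 (rule 101): 11110010
Gen 5 (rule 102): 00010110

Answer: 00010110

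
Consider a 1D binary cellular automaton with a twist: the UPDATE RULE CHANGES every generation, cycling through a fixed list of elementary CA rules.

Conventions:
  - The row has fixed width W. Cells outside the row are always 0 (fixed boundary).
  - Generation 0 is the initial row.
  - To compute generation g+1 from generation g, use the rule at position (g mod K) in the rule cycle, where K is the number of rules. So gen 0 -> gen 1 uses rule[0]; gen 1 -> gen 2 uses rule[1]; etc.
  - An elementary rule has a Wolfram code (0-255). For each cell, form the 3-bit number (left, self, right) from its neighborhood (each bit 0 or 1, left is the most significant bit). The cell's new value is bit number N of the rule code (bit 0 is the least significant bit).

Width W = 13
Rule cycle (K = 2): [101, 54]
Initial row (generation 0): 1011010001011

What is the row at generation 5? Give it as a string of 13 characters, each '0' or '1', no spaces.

Gen 0: 1011010001011
Gen 1 (rule 101): 1101110101101
Gen 2 (rule 54): 0010001110011
Gen 3 (rule 101): 1010100010001
Gen 4 (rule 54): 1111110111011
Gen 5 (rule 101): 0000011001101

Answer: 0000011001101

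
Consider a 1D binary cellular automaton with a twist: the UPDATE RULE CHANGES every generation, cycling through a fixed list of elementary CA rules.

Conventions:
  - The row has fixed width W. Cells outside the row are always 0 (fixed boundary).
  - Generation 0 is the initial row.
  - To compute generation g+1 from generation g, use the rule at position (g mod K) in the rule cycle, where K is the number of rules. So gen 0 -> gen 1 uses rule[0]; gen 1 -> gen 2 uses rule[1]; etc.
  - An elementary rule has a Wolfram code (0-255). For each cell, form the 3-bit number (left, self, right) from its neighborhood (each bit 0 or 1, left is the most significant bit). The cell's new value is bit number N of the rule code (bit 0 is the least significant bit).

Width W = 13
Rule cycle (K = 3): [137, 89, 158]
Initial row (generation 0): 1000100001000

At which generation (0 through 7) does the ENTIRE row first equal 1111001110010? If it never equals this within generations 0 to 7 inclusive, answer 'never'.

Answer: 3

Derivation:
Gen 0: 1000100001000
Gen 1 (rule 137): 0010001100011
Gen 2 (rule 89): 1001101111011
Gen 3 (rule 158): 1111001110010
Gen 4 (rule 137): 1110001100000
Gen 5 (rule 89): 1011101111111
Gen 6 (rule 158): 1011001111110
Gen 7 (rule 137): 0010001111100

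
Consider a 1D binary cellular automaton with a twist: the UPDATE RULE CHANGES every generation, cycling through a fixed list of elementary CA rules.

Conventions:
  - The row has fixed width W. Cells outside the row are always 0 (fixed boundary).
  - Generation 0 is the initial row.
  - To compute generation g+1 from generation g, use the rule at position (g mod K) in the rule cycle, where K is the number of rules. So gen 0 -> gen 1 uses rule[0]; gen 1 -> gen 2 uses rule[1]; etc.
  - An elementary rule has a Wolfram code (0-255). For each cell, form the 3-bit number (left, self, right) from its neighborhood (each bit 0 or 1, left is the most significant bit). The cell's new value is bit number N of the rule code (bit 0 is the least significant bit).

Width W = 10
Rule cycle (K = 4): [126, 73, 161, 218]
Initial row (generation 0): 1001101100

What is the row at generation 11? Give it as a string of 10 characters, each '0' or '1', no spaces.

Gen 0: 1001101100
Gen 1 (rule 126): 1111111110
Gen 2 (rule 73): 1000000010
Gen 3 (rule 161): 0011111000
Gen 4 (rule 218): 0111111100
Gen 5 (rule 126): 1100000110
Gen 6 (rule 73): 1101110110
Gen 7 (rule 161): 0010101000
Gen 8 (rule 218): 0100000100
Gen 9 (rule 126): 1110001110
Gen 10 (rule 73): 1010101010
Gen 11 (rule 161): 0101010100

Answer: 0101010100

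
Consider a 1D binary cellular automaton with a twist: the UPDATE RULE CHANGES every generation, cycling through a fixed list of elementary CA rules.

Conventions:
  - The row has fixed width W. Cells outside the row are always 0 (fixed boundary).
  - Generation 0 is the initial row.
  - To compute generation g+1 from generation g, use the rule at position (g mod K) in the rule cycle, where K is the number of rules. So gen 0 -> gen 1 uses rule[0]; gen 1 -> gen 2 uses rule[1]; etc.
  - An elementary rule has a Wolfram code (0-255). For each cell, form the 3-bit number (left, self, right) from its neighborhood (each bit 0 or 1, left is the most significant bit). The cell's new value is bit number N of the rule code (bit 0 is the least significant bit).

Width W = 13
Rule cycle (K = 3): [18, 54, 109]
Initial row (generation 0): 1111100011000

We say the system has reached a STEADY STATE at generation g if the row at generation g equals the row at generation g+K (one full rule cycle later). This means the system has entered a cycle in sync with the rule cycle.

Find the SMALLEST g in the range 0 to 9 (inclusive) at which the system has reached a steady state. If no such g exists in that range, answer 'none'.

Gen 0: 1111100011000
Gen 1 (rule 18): 0000010100100
Gen 2 (rule 54): 0000111111110
Gen 3 (rule 109): 1110100000010
Gen 4 (rule 18): 0000010000101
Gen 5 (rule 54): 0000111001111
Gen 6 (rule 109): 1110101001001
Gen 7 (rule 18): 0000000110110
Gen 8 (rule 54): 0000001001001
Gen 9 (rule 109): 1111101001001
Gen 10 (rule 18): 0000000110110
Gen 11 (rule 54): 0000001001001
Gen 12 (rule 109): 1111101001001

Answer: 7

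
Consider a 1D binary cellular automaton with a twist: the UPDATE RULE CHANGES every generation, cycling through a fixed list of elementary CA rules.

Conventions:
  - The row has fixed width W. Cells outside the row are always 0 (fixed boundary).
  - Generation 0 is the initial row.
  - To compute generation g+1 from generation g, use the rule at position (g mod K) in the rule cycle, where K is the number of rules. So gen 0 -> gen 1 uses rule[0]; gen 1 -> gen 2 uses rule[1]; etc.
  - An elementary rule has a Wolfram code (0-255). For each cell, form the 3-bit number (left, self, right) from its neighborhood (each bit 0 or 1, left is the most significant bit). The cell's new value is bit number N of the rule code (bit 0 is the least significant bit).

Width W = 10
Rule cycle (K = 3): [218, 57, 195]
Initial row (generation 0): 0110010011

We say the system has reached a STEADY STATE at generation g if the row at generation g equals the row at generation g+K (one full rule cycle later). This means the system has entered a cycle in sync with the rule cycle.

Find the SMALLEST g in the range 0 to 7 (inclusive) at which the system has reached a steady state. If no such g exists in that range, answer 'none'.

Answer: none

Derivation:
Gen 0: 0110010011
Gen 1 (rule 218): 1111101111
Gen 2 (rule 57): 1000011000
Gen 3 (rule 195): 0011101011
Gen 4 (rule 218): 0111100011
Gen 5 (rule 57): 0100011010
Gen 6 (rule 195): 1001101000
Gen 7 (rule 218): 0111100100
Gen 8 (rule 57): 0100010011
Gen 9 (rule 195): 1001100101
Gen 10 (rule 218): 0111111000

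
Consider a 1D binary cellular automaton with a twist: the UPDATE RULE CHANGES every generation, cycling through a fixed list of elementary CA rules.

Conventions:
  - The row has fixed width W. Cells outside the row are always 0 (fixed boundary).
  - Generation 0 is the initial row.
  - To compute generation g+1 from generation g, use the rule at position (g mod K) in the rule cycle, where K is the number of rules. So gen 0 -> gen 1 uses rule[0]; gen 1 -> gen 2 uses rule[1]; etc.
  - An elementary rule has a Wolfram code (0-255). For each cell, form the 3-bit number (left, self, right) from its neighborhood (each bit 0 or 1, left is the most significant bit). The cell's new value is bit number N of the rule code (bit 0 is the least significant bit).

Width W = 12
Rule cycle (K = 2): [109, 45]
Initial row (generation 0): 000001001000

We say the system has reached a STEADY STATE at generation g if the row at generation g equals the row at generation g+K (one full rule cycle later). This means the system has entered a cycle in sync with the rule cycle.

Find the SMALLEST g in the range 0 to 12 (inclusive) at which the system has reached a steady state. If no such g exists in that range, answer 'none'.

Answer: 12

Derivation:
Gen 0: 000001001000
Gen 1 (rule 109): 111101001011
Gen 2 (rule 45): 100011001110
Gen 3 (rule 109): 101011001010
Gen 4 (rule 45): 111110001110
Gen 5 (rule 109): 100010101010
Gen 6 (rule 45): 101011111110
Gen 7 (rule 109): 111110000010
Gen 8 (rule 45): 100000111010
Gen 9 (rule 109): 101110101110
Gen 10 (rule 45): 111001111000
Gen 11 (rule 109): 101001001011
Gen 12 (rule 45): 111001001110
Gen 13 (rule 109): 101001001010
Gen 14 (rule 45): 111001001110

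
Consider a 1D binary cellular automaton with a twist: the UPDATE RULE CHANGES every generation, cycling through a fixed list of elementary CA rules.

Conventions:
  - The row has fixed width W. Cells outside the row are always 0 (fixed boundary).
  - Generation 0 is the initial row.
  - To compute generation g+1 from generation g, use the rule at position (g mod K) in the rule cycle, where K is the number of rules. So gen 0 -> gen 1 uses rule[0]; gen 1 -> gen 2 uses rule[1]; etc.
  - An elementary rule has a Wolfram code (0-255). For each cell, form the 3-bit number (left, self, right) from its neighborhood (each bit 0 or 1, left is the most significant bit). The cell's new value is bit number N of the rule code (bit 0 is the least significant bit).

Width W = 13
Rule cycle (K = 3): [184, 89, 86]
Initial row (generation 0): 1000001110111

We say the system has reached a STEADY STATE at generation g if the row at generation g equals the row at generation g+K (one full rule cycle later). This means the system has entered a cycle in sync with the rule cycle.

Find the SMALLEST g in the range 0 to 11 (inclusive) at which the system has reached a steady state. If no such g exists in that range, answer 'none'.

Gen 0: 1000001110111
Gen 1 (rule 184): 0100001101110
Gen 2 (rule 89): 0011101101011
Gen 3 (rule 86): 0100100101001
Gen 4 (rule 184): 0010010010100
Gen 5 (rule 89): 1001001000011
Gen 6 (rule 86): 1111111100101
Gen 7 (rule 184): 1111111010010
Gen 8 (rule 89): 1000001001001
Gen 9 (rule 86): 1100011111111
Gen 10 (rule 184): 1010011111110
Gen 11 (rule 89): 0001010000011
Gen 12 (rule 86): 0011011000101
Gen 13 (rule 184): 0010110100010
Gen 14 (rule 89): 1000110011001

Answer: none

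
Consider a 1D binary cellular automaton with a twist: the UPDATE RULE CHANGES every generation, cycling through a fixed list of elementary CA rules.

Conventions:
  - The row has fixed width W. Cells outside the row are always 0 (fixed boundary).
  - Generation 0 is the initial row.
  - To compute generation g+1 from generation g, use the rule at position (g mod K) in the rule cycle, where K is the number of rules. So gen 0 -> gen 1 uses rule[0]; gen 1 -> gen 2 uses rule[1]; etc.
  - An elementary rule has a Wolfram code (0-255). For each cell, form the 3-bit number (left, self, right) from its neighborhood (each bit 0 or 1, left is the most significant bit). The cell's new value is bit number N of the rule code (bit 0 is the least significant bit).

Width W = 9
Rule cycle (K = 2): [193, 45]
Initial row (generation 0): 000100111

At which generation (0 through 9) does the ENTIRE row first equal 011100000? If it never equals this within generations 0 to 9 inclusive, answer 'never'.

Answer: 9

Derivation:
Gen 0: 000100111
Gen 1 (rule 193): 110000011
Gen 2 (rule 45): 100111010
Gen 3 (rule 193): 000011000
Gen 4 (rule 45): 111010011
Gen 5 (rule 193): 011000001
Gen 6 (rule 45): 010011101
Gen 7 (rule 193): 000001100
Gen 8 (rule 45): 111101001
Gen 9 (rule 193): 011100000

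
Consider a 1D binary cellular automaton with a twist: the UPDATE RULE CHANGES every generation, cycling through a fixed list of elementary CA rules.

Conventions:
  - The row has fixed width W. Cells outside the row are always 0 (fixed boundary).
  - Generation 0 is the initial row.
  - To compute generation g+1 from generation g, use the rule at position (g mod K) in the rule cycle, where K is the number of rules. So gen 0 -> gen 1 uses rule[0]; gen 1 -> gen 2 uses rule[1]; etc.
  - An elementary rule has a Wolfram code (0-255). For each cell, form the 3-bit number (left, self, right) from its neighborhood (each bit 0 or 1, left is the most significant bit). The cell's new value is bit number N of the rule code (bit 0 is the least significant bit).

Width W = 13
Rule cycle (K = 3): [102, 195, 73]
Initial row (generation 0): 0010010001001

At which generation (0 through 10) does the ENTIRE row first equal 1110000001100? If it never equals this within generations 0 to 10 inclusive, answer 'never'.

Gen 0: 0010010001001
Gen 1 (rule 102): 0110110011011
Gen 2 (rule 195): 1010010101001
Gen 3 (rule 73): 0000000000000
Gen 4 (rule 102): 0000000000000
Gen 5 (rule 195): 1111111111111
Gen 6 (rule 73): 1000000000001
Gen 7 (rule 102): 1000000000011
Gen 8 (rule 195): 0011111111101
Gen 9 (rule 73): 1010000000100
Gen 10 (rule 102): 1110000001100

Answer: 10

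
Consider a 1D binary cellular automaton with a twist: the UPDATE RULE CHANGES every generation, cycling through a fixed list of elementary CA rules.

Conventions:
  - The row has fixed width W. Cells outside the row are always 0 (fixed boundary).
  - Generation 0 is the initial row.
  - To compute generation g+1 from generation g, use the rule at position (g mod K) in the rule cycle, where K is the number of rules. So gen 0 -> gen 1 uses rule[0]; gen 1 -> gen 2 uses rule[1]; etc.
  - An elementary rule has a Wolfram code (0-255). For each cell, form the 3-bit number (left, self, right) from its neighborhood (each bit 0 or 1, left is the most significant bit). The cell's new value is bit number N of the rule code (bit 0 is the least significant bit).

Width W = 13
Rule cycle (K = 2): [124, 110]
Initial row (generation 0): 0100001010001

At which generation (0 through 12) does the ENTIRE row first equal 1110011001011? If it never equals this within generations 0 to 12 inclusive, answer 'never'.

Gen 0: 0100001010001
Gen 1 (rule 124): 0110001111001
Gen 2 (rule 110): 1110011001011
Gen 3 (rule 124): 1011011101111
Gen 4 (rule 110): 1111110111001
Gen 5 (rule 124): 1000011101101
Gen 6 (rule 110): 1000110111111
Gen 7 (rule 124): 1100111100001
Gen 8 (rule 110): 1101100100011
Gen 9 (rule 124): 1111110110011
Gen 10 (rule 110): 1000011110111
Gen 11 (rule 124): 1100010011101
Gen 12 (rule 110): 1100110110111

Answer: 2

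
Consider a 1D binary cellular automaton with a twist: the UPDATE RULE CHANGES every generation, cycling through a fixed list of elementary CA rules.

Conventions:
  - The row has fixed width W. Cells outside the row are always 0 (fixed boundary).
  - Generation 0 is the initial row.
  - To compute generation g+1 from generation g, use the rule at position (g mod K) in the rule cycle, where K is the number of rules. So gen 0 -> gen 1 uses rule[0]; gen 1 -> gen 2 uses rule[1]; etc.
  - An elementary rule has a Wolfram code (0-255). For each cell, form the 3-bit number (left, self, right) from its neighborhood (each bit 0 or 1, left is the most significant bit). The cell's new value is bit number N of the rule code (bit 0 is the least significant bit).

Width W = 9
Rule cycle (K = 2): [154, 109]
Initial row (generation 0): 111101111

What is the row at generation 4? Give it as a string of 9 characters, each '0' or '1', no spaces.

Gen 0: 111101111
Gen 1 (rule 154): 111001110
Gen 2 (rule 109): 101001010
Gen 3 (rule 154): 000110001
Gen 4 (rule 109): 110110101

Answer: 110110101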